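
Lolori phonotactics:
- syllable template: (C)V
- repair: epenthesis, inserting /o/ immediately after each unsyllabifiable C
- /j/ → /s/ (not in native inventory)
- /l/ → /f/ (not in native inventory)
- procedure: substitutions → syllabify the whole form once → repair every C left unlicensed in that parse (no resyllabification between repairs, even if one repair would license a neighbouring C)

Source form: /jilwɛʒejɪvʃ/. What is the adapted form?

Substitution: /j/ → /s/, /l/ → /f/, giving /sifwɛʒesɪvʃ/.
The consonants /f/, /v/, /ʃ/ cannot be parsed into a legal (C)V syllable (no codas are permitted; onsets are limited to one consonant).
Epenthesis after each stranded consonant: /f/ → /fo/, /v/ → /vo/, /ʃ/ → /ʃo/.

sifowɛʒesɪvoʃo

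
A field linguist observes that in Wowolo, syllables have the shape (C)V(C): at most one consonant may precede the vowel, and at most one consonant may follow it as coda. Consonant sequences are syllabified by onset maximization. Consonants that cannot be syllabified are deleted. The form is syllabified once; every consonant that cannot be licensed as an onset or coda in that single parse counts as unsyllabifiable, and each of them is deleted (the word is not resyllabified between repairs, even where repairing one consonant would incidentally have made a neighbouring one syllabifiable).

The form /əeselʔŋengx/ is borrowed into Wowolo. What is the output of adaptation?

əeselŋen

Under (C)V(C), the unsyllabifiable consonants are /ʔ/, /g/, /x/ (at most one coda consonant is licensed; onsets are limited to one consonant).
Deleting the stranded consonants removes /ʔ/, /g/, /x/.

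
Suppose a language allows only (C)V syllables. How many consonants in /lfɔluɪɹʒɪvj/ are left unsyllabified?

Syllabifying with onset maximization leaves /l/, /ɹ/, /v/, /j/ stranded (no codas are permitted; onsets are limited to one consonant).

4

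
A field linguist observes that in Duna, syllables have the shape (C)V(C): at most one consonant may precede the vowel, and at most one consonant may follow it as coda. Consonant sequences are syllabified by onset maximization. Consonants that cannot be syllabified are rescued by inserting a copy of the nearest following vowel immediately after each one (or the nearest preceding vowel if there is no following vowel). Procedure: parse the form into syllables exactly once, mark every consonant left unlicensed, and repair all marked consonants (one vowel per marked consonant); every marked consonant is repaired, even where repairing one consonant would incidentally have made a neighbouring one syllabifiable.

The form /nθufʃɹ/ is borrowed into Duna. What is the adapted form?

nuθufʃuɹu

Syllabifying with onset maximization leaves /n/, /ʃ/, /ɹ/ stranded (at most one coda consonant is licensed; onsets are limited to one consonant).
Each unlicensed consonant becomes the onset of a new syllable: /n/ → /nu/, /ʃ/ → /ʃu/, /ɹ/ → /ɹu/.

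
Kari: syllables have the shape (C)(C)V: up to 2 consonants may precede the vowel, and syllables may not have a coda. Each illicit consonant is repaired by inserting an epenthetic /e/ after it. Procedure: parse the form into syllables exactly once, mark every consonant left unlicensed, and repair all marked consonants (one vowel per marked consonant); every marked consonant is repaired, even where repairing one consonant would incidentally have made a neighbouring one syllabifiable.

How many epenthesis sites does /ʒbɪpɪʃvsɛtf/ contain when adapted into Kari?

3

The unsyllabifiable consonants are /ʃ/, /t/, /f/; each receives one epenthetic vowel.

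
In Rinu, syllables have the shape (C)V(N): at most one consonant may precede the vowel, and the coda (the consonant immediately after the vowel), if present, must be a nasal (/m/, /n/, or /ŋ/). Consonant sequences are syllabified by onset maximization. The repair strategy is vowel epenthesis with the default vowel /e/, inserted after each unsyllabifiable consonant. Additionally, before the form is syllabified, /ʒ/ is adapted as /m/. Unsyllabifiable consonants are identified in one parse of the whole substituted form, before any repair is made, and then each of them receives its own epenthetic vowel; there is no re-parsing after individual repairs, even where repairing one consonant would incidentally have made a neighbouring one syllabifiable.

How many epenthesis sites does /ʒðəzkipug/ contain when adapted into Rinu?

After substitution the input is /mðəzkipug/.
The unsyllabifiable consonants are /m/, /z/, /g/; each receives one epenthetic vowel.

3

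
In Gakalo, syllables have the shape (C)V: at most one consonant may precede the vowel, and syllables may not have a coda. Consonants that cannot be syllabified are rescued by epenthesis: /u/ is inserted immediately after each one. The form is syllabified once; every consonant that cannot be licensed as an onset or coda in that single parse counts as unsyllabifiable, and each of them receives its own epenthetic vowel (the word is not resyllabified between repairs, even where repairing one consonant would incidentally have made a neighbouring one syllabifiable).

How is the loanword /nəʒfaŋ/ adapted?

Under (C)V, the unsyllabifiable consonants are /ʒ/, /ŋ/ (no codas are permitted; onsets are limited to one consonant).
Inserting the epenthetic vowel yields /ʒ/ → /ʒu/, /ŋ/ → /ŋu/.

nəʒufaŋu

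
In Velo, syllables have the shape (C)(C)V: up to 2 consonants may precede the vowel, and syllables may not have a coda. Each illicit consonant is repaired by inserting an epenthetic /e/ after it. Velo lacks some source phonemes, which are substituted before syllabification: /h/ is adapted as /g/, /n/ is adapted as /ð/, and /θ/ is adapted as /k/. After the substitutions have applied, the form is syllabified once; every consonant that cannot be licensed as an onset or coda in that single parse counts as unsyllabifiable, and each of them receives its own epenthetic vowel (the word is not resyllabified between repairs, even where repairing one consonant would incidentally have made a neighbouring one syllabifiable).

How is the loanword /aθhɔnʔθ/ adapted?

Substitution: /θ/ → /k/, /h/ → /g/, /n/ → /ð/, giving /akgɔðʔk/.
The consonants /ð/, /ʔ/, /k/ cannot be parsed into a legal (C)(C)V syllable (no codas are permitted; onsets may contain at most 2 consonants).
Inserting the epenthetic vowel yields /ð/ → /ðe/, /ʔ/ → /ʔe/, /k/ → /ke/.

akgɔðeʔeke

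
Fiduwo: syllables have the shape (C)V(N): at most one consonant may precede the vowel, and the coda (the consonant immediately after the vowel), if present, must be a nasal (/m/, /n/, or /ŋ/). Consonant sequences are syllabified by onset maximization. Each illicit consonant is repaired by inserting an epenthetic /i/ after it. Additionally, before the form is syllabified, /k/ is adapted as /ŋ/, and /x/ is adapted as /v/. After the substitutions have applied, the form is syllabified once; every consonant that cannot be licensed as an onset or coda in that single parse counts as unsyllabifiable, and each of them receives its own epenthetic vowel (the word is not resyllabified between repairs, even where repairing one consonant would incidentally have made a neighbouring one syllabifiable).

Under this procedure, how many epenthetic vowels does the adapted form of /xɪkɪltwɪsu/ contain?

After substitution the input is /vɪŋɪltwɪsu/.
The unsyllabifiable consonants are /l/, /t/; each receives one epenthetic vowel.

2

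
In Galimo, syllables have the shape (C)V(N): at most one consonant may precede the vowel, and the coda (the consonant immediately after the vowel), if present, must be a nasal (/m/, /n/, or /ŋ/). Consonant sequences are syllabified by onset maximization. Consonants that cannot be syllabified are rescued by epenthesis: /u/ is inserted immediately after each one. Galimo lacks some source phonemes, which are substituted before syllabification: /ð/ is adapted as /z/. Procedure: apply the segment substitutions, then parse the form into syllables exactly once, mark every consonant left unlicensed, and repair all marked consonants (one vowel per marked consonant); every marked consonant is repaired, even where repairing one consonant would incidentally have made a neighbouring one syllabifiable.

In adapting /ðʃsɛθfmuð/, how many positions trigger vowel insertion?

After substitution the input is /zʃsɛθfmuz/.
The unsyllabifiable consonants are /z/, /ʃ/, /θ/, /f/, /z/; each receives one epenthetic vowel.

5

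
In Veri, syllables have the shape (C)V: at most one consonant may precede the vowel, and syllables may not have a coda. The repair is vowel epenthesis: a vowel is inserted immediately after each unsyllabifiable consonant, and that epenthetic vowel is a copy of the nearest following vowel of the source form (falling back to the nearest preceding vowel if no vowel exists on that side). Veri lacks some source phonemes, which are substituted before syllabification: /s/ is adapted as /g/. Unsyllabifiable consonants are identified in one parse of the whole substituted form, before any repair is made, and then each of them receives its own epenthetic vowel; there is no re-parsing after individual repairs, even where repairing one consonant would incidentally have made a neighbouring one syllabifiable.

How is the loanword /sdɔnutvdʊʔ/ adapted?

gɔdɔnutʊvʊdʊʔʊ

Substitution: /s/ → /g/, giving /gdɔnutvdʊʔ/.
Under (C)V, the unsyllabifiable consonants are /g/, /t/, /v/, /ʔ/ (no codas are permitted; onsets are limited to one consonant).
Epenthesis after each stranded consonant: /g/ → /gɔ/, /t/ → /tʊ/, /v/ → /vʊ/, /ʔ/ → /ʔʊ/.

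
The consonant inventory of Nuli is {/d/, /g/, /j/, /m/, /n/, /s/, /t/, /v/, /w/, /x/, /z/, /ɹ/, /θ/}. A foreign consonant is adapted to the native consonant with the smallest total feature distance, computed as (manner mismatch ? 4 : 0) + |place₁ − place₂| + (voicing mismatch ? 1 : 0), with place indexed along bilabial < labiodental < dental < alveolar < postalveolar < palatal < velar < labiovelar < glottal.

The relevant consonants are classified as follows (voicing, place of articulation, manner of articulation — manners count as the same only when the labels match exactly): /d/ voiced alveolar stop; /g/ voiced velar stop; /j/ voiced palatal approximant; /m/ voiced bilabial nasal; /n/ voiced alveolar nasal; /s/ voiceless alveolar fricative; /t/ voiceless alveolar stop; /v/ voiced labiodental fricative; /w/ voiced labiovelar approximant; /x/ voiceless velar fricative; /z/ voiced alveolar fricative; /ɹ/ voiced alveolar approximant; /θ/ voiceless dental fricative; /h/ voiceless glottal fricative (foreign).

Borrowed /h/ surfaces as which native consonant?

x

/x/ is closest: same manner (fricative), place distance 2 (glottal→velar), same voicing; total 2. Next closest is /s/ at distance 5.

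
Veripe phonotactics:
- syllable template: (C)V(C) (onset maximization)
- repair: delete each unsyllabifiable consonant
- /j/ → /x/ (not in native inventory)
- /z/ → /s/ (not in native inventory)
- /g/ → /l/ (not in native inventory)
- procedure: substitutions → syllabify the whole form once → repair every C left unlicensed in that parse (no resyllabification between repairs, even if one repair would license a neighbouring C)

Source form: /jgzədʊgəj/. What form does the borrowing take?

sədʊləx

Substitution: /j/ → /x/, /g/ → /l/, /z/ → /s/, giving /xlsədʊləx/.
The consonants /x/, /l/ cannot be parsed into a legal (C)V(C) syllable (at most one coda consonant is licensed; onsets are limited to one consonant).
Deleting the stranded consonants removes /x/, /l/.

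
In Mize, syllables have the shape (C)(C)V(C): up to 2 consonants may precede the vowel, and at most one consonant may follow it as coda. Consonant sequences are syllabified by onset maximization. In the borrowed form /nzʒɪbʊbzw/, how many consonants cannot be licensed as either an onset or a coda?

The consonants /n/, /z/, /w/ cannot be parsed into a legal (C)(C)V(C) syllable (at most one coda consonant is licensed; onsets may contain at most 2 consonants).

3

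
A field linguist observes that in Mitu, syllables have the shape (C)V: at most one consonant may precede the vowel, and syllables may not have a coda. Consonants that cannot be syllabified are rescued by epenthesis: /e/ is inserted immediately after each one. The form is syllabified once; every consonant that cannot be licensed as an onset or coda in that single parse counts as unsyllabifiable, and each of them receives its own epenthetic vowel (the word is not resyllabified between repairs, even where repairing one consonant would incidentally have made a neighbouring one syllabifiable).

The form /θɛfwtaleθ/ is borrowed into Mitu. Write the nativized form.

θɛfewetaleθe

Under (C)V, the unsyllabifiable consonants are /f/, /w/, /θ/ (no codas are permitted; onsets are limited to one consonant).
Epenthesis after each stranded consonant: /f/ → /fe/, /w/ → /we/, /θ/ → /θe/.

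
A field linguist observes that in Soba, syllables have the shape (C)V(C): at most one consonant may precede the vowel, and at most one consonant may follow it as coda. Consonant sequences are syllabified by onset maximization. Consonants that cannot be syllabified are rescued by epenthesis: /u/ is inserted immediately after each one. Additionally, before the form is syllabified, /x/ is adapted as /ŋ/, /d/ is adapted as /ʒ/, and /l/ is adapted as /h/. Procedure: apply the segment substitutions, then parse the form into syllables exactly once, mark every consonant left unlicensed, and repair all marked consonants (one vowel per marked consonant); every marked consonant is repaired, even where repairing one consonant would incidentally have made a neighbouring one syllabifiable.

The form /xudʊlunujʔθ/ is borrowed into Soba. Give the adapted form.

Substitution: /x/ → /ŋ/, /d/ → /ʒ/, /l/ → /h/, giving /ŋuʒʊhunujʔθ/.
The consonants /ʔ/, /θ/ cannot be parsed into a legal (C)V(C) syllable (at most one coda consonant is licensed; onsets are limited to one consonant).
Each unlicensed consonant becomes the onset of a new syllable: /ʔ/ → /ʔu/, /θ/ → /θu/.

ŋuʒʊhunujʔuθu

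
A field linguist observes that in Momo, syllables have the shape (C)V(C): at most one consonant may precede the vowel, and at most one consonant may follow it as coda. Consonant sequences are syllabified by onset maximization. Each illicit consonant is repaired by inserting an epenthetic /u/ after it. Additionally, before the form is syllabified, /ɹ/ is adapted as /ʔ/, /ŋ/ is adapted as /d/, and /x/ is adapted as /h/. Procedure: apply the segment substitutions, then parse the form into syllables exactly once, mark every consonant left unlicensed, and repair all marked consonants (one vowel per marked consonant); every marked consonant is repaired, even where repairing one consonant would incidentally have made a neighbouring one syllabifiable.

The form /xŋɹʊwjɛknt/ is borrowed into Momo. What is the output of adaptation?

huduʔʊwjɛknutu

Substitution: /x/ → /h/, /ŋ/ → /d/, /ɹ/ → /ʔ/, giving /hdʔʊwjɛknt/.
Under (C)V(C), the unsyllabifiable consonants are /h/, /d/, /n/, /t/ (at most one coda consonant is licensed; onsets are limited to one consonant).
Each unlicensed consonant becomes the onset of a new syllable: /h/ → /hu/, /d/ → /du/, /n/ → /nu/, /t/ → /tu/.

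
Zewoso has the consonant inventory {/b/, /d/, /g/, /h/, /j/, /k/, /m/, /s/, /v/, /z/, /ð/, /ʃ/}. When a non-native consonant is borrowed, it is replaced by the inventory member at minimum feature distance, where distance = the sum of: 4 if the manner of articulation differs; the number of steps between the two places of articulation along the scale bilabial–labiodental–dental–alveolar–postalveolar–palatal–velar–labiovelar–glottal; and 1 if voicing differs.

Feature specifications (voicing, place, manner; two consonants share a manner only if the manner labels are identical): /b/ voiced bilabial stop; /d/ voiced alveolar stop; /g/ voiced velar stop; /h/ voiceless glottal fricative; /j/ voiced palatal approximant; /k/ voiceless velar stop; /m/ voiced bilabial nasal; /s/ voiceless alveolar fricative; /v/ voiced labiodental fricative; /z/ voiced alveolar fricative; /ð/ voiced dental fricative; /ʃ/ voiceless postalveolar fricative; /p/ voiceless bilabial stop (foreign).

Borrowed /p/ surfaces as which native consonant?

b

/b/ is closest: same manner (stop), place distance 0 (bilabial→bilabial), voicing differs (+1); total 1. Next closest is /d/ at distance 4.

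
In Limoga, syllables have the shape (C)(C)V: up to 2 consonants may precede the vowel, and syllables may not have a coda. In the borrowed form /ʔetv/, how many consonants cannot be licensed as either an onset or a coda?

Under (C)(C)V, the unsyllabifiable consonants are /t/, /v/ (no codas are permitted; onsets may contain at most 2 consonants).

2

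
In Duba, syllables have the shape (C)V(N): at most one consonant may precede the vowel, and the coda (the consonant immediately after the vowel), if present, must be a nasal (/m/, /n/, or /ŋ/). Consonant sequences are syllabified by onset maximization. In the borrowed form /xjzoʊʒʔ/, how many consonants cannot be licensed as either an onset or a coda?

4

The consonants /x/, /j/, /ʒ/, /ʔ/ cannot be parsed into a legal (C)V(N) syllable (only a nasal (/m/, /n/, or /ŋ/) is licensed in coda position; onsets are limited to one consonant).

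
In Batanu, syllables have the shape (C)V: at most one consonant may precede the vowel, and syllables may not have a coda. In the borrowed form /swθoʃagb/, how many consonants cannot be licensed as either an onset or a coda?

4

The consonants /s/, /w/, /g/, /b/ cannot be parsed into a legal (C)V syllable (no codas are permitted; onsets are limited to one consonant).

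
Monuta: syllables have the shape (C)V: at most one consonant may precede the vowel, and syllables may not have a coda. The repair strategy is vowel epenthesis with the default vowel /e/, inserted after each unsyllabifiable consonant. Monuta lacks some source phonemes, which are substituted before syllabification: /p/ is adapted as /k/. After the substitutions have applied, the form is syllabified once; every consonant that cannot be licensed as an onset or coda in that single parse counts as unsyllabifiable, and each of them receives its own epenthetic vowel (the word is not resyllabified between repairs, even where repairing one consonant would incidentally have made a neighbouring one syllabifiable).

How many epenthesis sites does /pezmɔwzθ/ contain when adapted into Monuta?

After substitution the input is /kezmɔwzθ/.
The unsyllabifiable consonants are /z/, /w/, /z/, /θ/; each receives one epenthetic vowel.

4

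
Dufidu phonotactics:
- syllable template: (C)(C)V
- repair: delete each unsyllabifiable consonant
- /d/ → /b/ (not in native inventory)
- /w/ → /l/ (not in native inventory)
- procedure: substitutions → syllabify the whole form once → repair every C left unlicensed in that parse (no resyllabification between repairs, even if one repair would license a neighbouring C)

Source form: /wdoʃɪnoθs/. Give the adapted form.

Substitution: /w/ → /l/, /d/ → /b/, giving /lboʃɪnoθs/.
Syllabifying with onset maximization leaves /θ/, /s/ stranded (no codas are permitted; onsets may contain at most 2 consonants).
Deleting the stranded consonants removes /θ/, /s/.

lboʃɪno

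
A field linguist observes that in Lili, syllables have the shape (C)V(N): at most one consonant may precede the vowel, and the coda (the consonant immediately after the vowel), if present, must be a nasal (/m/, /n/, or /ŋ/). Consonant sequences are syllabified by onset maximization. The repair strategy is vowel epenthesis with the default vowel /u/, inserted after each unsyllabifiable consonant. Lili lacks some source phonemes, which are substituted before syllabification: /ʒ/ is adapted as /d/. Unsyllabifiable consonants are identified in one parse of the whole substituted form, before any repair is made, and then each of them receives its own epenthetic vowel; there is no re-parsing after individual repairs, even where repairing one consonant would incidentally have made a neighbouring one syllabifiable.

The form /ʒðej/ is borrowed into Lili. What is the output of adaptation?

duðeju

Substitution: /ʒ/ → /d/, giving /dðej/.
Syllabifying with onset maximization leaves /d/, /j/ stranded (only a nasal (/m/, /n/, or /ŋ/) is licensed in coda position; onsets are limited to one consonant).
Inserting the epenthetic vowel yields /d/ → /du/, /j/ → /ju/.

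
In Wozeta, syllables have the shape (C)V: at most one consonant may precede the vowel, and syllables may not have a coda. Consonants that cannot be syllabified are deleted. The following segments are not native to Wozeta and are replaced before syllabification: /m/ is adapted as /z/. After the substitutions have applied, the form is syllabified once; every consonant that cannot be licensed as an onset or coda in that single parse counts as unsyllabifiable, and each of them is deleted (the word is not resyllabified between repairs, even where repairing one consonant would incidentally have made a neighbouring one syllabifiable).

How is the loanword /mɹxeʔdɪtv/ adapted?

xedɪ

Substitution: /m/ → /z/, giving /zɹxeʔdɪtv/.
The consonants /z/, /ɹ/, /ʔ/, /t/, /v/ cannot be parsed into a legal (C)V syllable (no codas are permitted; onsets are limited to one consonant).
Deleting the stranded consonants removes /z/, /ɹ/, /ʔ/, /t/, /v/.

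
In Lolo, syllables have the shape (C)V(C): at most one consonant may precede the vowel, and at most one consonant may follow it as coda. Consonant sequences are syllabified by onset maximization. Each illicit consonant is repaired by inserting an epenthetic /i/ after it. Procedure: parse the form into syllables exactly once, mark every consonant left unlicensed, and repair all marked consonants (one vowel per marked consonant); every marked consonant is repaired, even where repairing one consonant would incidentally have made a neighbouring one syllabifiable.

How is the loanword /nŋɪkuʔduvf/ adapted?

niŋɪkuʔduvfi

Under (C)V(C), the unsyllabifiable consonants are /n/, /f/ (at most one coda consonant is licensed; onsets are limited to one consonant).
Inserting the epenthetic vowel yields /n/ → /ni/, /f/ → /fi/.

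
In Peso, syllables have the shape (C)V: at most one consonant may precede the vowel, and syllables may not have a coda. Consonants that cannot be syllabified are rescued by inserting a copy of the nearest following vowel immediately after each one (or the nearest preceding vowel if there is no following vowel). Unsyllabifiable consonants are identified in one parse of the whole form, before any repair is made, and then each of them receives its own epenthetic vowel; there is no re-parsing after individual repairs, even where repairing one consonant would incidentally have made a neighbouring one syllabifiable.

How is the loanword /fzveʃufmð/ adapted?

fezeveʃufumuðu

The consonants /f/, /z/, /f/, /m/, /ð/ cannot be parsed into a legal (C)V syllable (no codas are permitted; onsets are limited to one consonant).
Inserting the epenthetic vowel yields /f/ → /fe/, /z/ → /ze/, /f/ → /fu/, /m/ → /mu/, /ð/ → /ðu/.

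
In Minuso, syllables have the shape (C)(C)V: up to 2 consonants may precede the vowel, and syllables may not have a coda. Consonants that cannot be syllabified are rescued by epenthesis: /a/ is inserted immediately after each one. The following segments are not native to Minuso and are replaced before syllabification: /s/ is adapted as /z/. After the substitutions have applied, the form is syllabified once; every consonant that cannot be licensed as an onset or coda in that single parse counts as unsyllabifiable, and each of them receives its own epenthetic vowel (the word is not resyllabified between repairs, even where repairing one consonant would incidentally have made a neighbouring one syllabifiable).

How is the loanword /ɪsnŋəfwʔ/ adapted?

ɪzanŋəfawaʔa

Substitution: /s/ → /z/, giving /ɪznŋəfwʔ/.
Syllabifying with onset maximization leaves /z/, /f/, /w/, /ʔ/ stranded (no codas are permitted; onsets may contain at most 2 consonants).
Inserting the epenthetic vowel yields /z/ → /za/, /f/ → /fa/, /w/ → /wa/, /ʔ/ → /ʔa/.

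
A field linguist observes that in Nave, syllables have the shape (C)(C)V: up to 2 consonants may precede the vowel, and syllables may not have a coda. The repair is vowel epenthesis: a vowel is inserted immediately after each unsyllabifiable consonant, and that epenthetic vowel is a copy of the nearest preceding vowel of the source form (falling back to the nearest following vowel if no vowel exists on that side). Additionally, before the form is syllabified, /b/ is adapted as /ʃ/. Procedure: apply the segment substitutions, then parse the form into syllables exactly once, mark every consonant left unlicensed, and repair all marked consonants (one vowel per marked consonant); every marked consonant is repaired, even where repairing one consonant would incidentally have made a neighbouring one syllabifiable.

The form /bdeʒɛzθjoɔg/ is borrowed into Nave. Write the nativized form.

ʃdeʒɛzɛθjoɔgɔ

Substitution: /b/ → /ʃ/, giving /ʃdeʒɛzθjoɔg/.
Syllabifying with onset maximization leaves /z/, /g/ stranded (no codas are permitted; onsets may contain at most 2 consonants).
Inserting the epenthetic vowel yields /z/ → /zɛ/, /g/ → /gɔ/.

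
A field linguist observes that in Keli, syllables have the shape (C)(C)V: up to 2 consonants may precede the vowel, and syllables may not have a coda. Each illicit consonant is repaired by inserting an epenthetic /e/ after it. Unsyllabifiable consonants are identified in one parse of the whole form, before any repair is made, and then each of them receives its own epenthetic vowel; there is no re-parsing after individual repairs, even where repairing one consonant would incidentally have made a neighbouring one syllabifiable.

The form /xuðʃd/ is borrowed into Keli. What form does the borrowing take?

xuðeʃede

Syllabifying with onset maximization leaves /ð/, /ʃ/, /d/ stranded (no codas are permitted; onsets may contain at most 2 consonants).
Each unlicensed consonant becomes the onset of a new syllable: /ð/ → /ðe/, /ʃ/ → /ʃe/, /d/ → /de/.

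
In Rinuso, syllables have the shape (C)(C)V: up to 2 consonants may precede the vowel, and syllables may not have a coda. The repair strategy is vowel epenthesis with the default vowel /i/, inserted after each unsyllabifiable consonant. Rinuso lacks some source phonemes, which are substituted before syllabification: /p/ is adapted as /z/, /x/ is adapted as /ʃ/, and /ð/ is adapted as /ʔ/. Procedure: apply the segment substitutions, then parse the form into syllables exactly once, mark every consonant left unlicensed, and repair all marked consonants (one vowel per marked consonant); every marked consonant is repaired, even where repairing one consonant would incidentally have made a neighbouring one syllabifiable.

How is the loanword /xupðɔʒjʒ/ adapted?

ʃuzʔɔʒijiʒi

Substitution: /x/ → /ʃ/, /p/ → /z/, /ð/ → /ʔ/, giving /ʃuzʔɔʒjʒ/.
Under (C)(C)V, the unsyllabifiable consonants are /ʒ/, /j/, /ʒ/ (no codas are permitted; onsets may contain at most 2 consonants).
Inserting the epenthetic vowel yields /ʒ/ → /ʒi/, /j/ → /ji/, /ʒ/ → /ʒi/.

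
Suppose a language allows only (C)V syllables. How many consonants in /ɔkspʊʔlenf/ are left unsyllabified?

5

The consonants /k/, /s/, /ʔ/, /n/, /f/ cannot be parsed into a legal (C)V syllable (no codas are permitted; onsets are limited to one consonant).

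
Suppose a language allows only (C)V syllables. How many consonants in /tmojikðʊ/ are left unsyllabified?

Under (C)V, the unsyllabifiable consonants are /t/, /k/ (no codas are permitted; onsets are limited to one consonant).

2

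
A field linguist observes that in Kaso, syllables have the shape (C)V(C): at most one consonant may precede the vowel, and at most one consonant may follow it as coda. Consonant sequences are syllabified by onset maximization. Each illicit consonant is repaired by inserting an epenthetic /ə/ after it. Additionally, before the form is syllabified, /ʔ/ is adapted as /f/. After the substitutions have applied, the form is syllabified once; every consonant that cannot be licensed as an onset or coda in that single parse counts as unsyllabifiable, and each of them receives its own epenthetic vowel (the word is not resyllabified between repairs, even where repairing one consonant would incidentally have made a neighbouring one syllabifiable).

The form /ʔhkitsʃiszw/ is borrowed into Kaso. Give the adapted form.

Substitution: /ʔ/ → /f/, giving /fhkitsʃiszw/.
Under (C)V(C), the unsyllabifiable consonants are /f/, /h/, /s/, /z/, /w/ (at most one coda consonant is licensed; onsets are limited to one consonant).
Inserting the epenthetic vowel yields /f/ → /fə/, /h/ → /hə/, /s/ → /sə/, /z/ → /zə/, /w/ → /wə/.

fəhəkitsəʃiszəwə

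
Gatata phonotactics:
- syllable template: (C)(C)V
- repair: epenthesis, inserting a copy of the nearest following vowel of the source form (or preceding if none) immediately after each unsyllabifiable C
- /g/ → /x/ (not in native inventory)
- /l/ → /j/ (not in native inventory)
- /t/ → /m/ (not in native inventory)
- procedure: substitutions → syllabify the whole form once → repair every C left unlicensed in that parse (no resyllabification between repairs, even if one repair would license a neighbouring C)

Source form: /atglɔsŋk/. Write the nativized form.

Substitution: /t/ → /m/, /g/ → /x/, /l/ → /j/, giving /amxjɔsŋk/.
The consonants /m/, /s/, /ŋ/, /k/ cannot be parsed into a legal (C)(C)V syllable (no codas are permitted; onsets may contain at most 2 consonants).
Epenthesis after each stranded consonant: /m/ → /mɔ/, /s/ → /sɔ/, /ŋ/ → /ŋɔ/, /k/ → /kɔ/.

amɔxjɔsɔŋɔkɔ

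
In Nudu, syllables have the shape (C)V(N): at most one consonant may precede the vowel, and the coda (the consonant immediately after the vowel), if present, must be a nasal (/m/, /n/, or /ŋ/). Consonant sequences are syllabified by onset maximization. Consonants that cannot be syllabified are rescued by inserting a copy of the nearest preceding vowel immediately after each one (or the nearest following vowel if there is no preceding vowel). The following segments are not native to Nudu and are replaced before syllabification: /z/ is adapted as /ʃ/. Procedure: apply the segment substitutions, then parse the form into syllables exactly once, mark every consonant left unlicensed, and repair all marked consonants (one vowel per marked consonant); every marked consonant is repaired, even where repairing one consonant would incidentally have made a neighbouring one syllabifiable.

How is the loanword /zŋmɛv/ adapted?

ʃɛŋɛmɛvɛ

Substitution: /z/ → /ʃ/, giving /ʃŋmɛv/.
Under (C)V(N), the unsyllabifiable consonants are /ʃ/, /ŋ/, /v/ (only a nasal (/m/, /n/, or /ŋ/) is licensed in coda position; onsets are limited to one consonant).
Each unlicensed consonant becomes the onset of a new syllable: /ʃ/ → /ʃɛ/, /ŋ/ → /ŋɛ/, /v/ → /vɛ/.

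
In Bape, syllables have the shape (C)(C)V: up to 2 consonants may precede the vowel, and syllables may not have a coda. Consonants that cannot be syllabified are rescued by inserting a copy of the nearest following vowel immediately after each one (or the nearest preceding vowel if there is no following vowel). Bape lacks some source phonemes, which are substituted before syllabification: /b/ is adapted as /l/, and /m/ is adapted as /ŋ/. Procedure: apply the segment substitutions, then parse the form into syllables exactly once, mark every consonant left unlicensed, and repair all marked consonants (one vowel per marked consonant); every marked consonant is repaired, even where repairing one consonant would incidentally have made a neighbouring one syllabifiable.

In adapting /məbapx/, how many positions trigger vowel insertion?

After substitution the input is /ŋəlapx/.
The unsyllabifiable consonants are /p/, /x/; each receives one epenthetic vowel.

2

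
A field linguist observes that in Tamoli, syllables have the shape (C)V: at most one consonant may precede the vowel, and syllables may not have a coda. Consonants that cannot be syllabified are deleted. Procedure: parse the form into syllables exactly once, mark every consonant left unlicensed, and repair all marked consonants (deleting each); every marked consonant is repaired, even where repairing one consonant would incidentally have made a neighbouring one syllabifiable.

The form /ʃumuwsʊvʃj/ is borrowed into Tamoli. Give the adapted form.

ʃumusʊ

The consonants /w/, /v/, /ʃ/, /j/ cannot be parsed into a legal (C)V syllable (no codas are permitted; onsets are limited to one consonant).
Deletion applies to /w/, /v/, /ʃ/, /j/.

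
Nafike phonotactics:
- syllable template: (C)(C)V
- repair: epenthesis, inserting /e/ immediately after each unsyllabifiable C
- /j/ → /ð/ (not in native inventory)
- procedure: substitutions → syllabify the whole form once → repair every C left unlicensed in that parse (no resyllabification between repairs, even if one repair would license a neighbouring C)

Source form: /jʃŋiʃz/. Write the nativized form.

ðeʃŋiʃeze

Substitution: /j/ → /ð/, giving /ðʃŋiʃz/.
Syllabifying with onset maximization leaves /ð/, /ʃ/, /z/ stranded (no codas are permitted; onsets may contain at most 2 consonants).
Each unlicensed consonant becomes the onset of a new syllable: /ð/ → /ðe/, /ʃ/ → /ʃe/, /z/ → /ze/.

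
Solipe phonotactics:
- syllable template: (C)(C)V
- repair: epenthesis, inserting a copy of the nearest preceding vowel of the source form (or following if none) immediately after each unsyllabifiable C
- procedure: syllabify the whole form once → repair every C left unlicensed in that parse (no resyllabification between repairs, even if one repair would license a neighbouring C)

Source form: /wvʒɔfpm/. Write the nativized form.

wɔvʒɔfɔpɔmɔ

Under (C)(C)V, the unsyllabifiable consonants are /w/, /f/, /p/, /m/ (no codas are permitted; onsets may contain at most 2 consonants).
Inserting the epenthetic vowel yields /w/ → /wɔ/, /f/ → /fɔ/, /p/ → /pɔ/, /m/ → /mɔ/.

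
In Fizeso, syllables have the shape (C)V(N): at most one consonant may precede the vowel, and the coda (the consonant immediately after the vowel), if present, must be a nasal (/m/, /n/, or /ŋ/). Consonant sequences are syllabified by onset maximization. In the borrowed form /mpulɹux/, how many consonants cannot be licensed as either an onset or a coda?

3

The consonants /m/, /l/, /x/ cannot be parsed into a legal (C)V(N) syllable (only a nasal (/m/, /n/, or /ŋ/) is licensed in coda position; onsets are limited to one consonant).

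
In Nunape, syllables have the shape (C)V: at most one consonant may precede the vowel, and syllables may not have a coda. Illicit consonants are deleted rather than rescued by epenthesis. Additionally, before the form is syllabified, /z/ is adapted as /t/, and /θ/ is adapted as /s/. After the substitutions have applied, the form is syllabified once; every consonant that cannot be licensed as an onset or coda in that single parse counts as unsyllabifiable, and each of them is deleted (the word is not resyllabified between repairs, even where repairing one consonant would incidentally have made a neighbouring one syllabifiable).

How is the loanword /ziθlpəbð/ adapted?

Substitution: /z/ → /t/, /θ/ → /s/, giving /tislpəbð/.
Syllabifying with onset maximization leaves /s/, /l/, /b/, /ð/ stranded (no codas are permitted; onsets are limited to one consonant).
Deletion applies to /s/, /l/, /b/, /ð/.

tipə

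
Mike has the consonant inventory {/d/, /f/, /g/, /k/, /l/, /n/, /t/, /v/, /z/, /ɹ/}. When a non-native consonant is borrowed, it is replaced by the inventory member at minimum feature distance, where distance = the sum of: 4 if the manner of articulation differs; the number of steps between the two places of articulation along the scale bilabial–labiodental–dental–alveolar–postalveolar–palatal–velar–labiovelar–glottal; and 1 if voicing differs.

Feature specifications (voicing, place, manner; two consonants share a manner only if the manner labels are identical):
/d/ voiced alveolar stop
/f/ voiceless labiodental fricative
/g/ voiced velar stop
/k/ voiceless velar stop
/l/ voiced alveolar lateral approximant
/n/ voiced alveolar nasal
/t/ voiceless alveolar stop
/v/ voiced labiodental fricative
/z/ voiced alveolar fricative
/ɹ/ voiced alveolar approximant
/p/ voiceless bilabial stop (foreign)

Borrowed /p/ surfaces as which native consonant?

/t/ is closest: same manner (stop), place distance 3 (bilabial→alveolar), same voicing; total 3. Next closest is /d/ at distance 4.

t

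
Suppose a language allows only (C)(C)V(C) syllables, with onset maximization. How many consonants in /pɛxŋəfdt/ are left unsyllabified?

2

Under (C)(C)V(C), the unsyllabifiable consonants are /d/, /t/ (at most one coda consonant is licensed; onsets may contain at most 2 consonants).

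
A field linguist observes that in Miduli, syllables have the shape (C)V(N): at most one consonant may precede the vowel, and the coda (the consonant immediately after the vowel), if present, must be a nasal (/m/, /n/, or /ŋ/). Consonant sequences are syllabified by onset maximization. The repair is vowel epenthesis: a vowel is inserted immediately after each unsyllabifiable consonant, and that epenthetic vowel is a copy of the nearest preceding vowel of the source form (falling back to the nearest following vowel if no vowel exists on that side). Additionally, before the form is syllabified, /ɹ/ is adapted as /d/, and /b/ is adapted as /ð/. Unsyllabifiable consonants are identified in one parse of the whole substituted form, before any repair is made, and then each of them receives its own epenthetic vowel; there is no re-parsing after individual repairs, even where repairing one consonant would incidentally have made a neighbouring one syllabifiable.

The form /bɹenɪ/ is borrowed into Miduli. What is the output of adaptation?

ðedenɪ

Substitution: /b/ → /ð/, /ɹ/ → /d/, giving /ðdenɪ/.
The consonants /ð/ cannot be parsed into a legal (C)V(N) syllable (only a nasal (/m/, /n/, or /ŋ/) is licensed in coda position; onsets are limited to one consonant).
Inserting the epenthetic vowel yields /ð/ → /ðe/.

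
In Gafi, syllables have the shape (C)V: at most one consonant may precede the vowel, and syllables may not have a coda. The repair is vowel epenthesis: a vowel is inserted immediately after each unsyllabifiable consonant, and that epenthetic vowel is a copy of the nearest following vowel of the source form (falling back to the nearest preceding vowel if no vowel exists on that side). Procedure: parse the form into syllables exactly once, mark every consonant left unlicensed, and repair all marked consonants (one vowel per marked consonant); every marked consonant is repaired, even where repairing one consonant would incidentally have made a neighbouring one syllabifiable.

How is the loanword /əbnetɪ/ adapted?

əbenetɪ

Syllabifying with onset maximization leaves /b/ stranded (no codas are permitted; onsets are limited to one consonant).
Inserting the epenthetic vowel yields /b/ → /be/.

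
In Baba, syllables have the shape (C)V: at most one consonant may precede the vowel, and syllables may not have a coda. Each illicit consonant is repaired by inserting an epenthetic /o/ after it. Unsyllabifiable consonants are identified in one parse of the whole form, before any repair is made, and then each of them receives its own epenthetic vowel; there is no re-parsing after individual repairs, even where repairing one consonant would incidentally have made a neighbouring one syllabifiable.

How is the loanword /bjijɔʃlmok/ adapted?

bojijɔʃolomoko

Syllabifying with onset maximization leaves /b/, /ʃ/, /l/, /k/ stranded (no codas are permitted; onsets are limited to one consonant).
Epenthesis after each stranded consonant: /b/ → /bo/, /ʃ/ → /ʃo/, /l/ → /lo/, /k/ → /ko/.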